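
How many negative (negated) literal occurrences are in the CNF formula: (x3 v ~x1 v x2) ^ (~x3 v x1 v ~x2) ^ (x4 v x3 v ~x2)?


Scan each clause for negated literals.
Clause 1: 1 negative; Clause 2: 2 negative; Clause 3: 1 negative.
Total negative literal occurrences = 4.

4


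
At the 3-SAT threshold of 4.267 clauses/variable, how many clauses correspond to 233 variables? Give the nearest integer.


The 3-SAT phase transition occurs at approximately 4.267 clauses per variable.
m = 4.267 * 233 = 994.211.
Rounded to nearest integer: 994.

994


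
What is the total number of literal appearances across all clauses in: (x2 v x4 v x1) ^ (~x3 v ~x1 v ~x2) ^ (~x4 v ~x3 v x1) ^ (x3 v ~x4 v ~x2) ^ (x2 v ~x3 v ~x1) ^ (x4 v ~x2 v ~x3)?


Clause lengths: 3, 3, 3, 3, 3, 3.
Sum = 3 + 3 + 3 + 3 + 3 + 3 = 18.

18


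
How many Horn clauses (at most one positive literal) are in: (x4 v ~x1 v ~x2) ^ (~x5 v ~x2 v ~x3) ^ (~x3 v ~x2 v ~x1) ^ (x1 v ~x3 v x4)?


A Horn clause has at most one positive literal.
Clause 1: 1 positive lit(s) -> Horn
Clause 2: 0 positive lit(s) -> Horn
Clause 3: 0 positive lit(s) -> Horn
Clause 4: 2 positive lit(s) -> not Horn
Total Horn clauses = 3.

3


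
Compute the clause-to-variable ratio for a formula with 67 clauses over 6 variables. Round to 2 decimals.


Clause-to-variable ratio = clauses / variables.
67 / 6 = 11.17.

11.17


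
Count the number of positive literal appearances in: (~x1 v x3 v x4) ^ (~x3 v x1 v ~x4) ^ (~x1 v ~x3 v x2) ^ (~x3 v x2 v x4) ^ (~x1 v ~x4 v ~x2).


Scan each clause for unnegated literals.
Clause 1: 2 positive; Clause 2: 1 positive; Clause 3: 1 positive; Clause 4: 2 positive; Clause 5: 0 positive.
Total positive literal occurrences = 6.

6


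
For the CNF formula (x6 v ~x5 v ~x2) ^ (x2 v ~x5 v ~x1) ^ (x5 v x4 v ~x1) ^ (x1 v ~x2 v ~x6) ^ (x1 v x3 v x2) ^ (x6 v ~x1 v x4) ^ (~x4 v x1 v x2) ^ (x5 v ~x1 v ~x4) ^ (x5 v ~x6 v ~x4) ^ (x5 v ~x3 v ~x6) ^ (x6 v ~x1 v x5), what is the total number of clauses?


Each group enclosed in parentheses joined by ^ is one clause.
Counting the conjuncts: 11 clauses.

11


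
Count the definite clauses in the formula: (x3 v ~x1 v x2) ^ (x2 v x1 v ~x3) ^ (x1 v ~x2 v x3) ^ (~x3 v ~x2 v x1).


A definite clause has exactly one positive literal.
Clause 1: 2 positive -> not definite
Clause 2: 2 positive -> not definite
Clause 3: 2 positive -> not definite
Clause 4: 1 positive -> definite
Definite clause count = 1.

1


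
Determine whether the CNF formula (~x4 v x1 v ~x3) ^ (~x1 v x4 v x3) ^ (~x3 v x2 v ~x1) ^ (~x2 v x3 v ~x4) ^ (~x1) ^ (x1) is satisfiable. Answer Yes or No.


Check all 16 possible truth assignments.
Number of satisfying assignments found: 0.
The formula is unsatisfiable.

No


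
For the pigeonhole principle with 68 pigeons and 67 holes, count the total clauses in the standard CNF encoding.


The PHP encoding has two parts:
1) At-least-one-hole clauses: 68 (one per pigeon, each with 67 literals).
2) At-most-one-pigeon-per-hole clauses: 67 holes * C(68,2) = 67 * 2278 = 152626.
Total clauses = 68 + 152626 = 152694.

152694


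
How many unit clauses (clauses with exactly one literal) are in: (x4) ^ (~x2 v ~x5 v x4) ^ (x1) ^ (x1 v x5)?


A unit clause contains exactly one literal.
Unit clauses found: (x4), (x1).
Count = 2.

2


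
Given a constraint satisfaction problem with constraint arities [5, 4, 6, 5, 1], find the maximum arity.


The arities are: 5, 4, 6, 5, 1.
Scan for the maximum value.
Maximum arity = 6.

6


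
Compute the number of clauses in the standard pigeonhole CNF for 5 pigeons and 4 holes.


The PHP encoding has two parts:
1) At-least-one-hole clauses: 5 (one per pigeon, each with 4 literals).
2) At-most-one-pigeon-per-hole clauses: 4 holes * C(5,2) = 4 * 10 = 40.
Total clauses = 5 + 40 = 45.

45


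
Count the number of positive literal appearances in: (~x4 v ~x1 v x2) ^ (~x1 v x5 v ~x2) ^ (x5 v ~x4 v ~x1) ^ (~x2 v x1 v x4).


Scan each clause for unnegated literals.
Clause 1: 1 positive; Clause 2: 1 positive; Clause 3: 1 positive; Clause 4: 2 positive.
Total positive literal occurrences = 5.

5


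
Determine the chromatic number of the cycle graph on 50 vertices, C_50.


A cycle on an even number of vertices is bipartite: alternate two colors around the cycle.
Since 50 is even, two colors suffice, and at least two are needed because the graph has edges.
Chromatic number = 2.

2


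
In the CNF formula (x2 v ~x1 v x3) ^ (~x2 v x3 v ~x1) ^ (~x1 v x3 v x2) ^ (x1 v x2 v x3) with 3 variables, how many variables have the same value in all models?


Find all satisfying assignments: 5 model(s).
Check which variables have the same value in every model.
No variable is fixed across all models.
Backbone size = 0.

0


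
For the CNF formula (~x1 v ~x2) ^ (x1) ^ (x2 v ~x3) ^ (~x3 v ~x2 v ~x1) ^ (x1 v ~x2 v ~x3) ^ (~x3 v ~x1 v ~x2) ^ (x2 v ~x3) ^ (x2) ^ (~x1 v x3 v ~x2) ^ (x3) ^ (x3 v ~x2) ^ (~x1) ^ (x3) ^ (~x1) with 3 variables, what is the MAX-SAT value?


Enumerate all 8 truth assignments.
For each, count how many of the 14 clauses are satisfied.
The formula is not fully satisfiable, so the maximum is below 14.
Maximum simultaneously satisfiable clauses = 12.

12


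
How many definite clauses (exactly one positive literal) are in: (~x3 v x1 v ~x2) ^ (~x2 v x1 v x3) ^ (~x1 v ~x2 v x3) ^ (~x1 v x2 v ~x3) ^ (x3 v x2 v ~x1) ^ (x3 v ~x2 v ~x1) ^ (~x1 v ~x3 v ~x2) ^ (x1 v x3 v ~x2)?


A definite clause has exactly one positive literal.
Clause 1: 1 positive -> definite
Clause 2: 2 positive -> not definite
Clause 3: 1 positive -> definite
Clause 4: 1 positive -> definite
Clause 5: 2 positive -> not definite
Clause 6: 1 positive -> definite
Clause 7: 0 positive -> not definite
Clause 8: 2 positive -> not definite
Definite clause count = 4.

4


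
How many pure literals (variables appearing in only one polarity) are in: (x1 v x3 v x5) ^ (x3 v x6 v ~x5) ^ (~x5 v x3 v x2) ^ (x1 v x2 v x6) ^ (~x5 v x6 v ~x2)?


A pure literal appears in only one polarity across all clauses.
Pure literals: x1 (positive only), x3 (positive only), x6 (positive only).
Count = 3.

3


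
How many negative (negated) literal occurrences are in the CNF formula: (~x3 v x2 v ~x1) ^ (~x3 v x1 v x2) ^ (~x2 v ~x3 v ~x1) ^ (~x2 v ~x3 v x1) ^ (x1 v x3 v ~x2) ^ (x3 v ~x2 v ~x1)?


Scan each clause for negated literals.
Clause 1: 2 negative; Clause 2: 1 negative; Clause 3: 3 negative; Clause 4: 2 negative; Clause 5: 1 negative; Clause 6: 2 negative.
Total negative literal occurrences = 11.

11


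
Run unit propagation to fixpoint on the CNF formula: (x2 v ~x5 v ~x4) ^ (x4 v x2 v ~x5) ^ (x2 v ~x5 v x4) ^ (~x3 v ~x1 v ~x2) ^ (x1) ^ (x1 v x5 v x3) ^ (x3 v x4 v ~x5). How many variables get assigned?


Unit propagation repeatedly assigns the literal in any unit clause, then simplifies.
Assignments in order: x1 = T.
No further unit clauses remain.
Total variables assigned = 1.

1


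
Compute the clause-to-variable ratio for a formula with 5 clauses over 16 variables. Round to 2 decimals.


Clause-to-variable ratio = clauses / variables.
5 / 16 = 0.31.

0.31


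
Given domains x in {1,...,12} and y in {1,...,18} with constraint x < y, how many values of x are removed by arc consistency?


For the constraint x < y, x needs a supporting value in y's domain.
x can be at most 17 (one less than y's maximum).
Valid x values from domain: 12 out of 12.
Pruned = 12 - 12 = 0.

0


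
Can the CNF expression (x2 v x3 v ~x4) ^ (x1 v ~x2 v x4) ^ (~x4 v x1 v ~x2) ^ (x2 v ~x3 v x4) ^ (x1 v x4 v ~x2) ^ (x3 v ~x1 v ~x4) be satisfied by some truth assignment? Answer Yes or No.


Check all 16 possible truth assignments.
Number of satisfying assignments found: 7.
The formula is satisfiable.

Yes


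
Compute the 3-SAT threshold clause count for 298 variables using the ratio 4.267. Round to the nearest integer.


The 3-SAT phase transition occurs at approximately 4.267 clauses per variable.
m = 4.267 * 298 = 1271.566.
Rounded to nearest integer: 1272.

1272


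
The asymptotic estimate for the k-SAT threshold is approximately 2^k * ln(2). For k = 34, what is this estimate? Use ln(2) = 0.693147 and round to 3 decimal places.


Using the asymptotic formula: threshold ~ 2^k * ln(2).
2^34 = 17179869184.
17179869184 * 0.693147 = 11908174785.282.

11908174785.282


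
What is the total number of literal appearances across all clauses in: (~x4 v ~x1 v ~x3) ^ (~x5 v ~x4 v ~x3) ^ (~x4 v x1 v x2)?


Clause lengths: 3, 3, 3.
Sum = 3 + 3 + 3 = 9.

9


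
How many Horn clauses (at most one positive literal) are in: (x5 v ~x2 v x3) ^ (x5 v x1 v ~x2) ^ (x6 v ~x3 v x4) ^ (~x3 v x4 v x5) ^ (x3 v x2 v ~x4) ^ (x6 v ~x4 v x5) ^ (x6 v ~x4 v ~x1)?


A Horn clause has at most one positive literal.
Clause 1: 2 positive lit(s) -> not Horn
Clause 2: 2 positive lit(s) -> not Horn
Clause 3: 2 positive lit(s) -> not Horn
Clause 4: 2 positive lit(s) -> not Horn
Clause 5: 2 positive lit(s) -> not Horn
Clause 6: 2 positive lit(s) -> not Horn
Clause 7: 1 positive lit(s) -> Horn
Total Horn clauses = 1.

1


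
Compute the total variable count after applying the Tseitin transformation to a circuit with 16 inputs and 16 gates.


The Tseitin transformation introduces one auxiliary variable per gate.
Total variables = inputs + gates = 16 + 16 = 32.

32


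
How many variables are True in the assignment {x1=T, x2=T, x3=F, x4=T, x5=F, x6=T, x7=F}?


The weight is the number of variables assigned True.
True variables: x1, x2, x4, x6.
Weight = 4.

4


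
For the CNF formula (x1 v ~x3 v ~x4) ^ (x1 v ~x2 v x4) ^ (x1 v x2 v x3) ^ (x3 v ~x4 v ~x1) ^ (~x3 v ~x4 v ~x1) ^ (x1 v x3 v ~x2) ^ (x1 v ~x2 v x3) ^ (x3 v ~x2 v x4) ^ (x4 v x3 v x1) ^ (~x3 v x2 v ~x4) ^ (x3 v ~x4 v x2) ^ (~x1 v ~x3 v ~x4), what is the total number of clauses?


Each group enclosed in parentheses joined by ^ is one clause.
Counting the conjuncts: 12 clauses.

12


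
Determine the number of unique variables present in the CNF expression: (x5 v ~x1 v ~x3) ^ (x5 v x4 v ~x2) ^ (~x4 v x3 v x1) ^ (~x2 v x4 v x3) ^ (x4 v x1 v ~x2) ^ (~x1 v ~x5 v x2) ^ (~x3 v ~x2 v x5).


Identify each distinct variable in the formula.
Variables found: x1, x2, x3, x4, x5.
Total distinct variables = 5.

5


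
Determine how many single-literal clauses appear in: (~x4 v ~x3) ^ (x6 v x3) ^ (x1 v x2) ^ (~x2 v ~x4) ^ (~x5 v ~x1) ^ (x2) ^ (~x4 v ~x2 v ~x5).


A unit clause contains exactly one literal.
Unit clauses found: (x2).
Count = 1.

1


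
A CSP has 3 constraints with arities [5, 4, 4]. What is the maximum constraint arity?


The arities are: 5, 4, 4.
Scan for the maximum value.
Maximum arity = 5.

5


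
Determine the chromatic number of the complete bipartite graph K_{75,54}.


K_{75,54} is bipartite by definition: the two parts are independent sets, with every edge crossing between them.
Color all vertices in one part with color 1 and all vertices in the other part with color 2.
Since the graph has at least one edge, one color does not suffice.
Chromatic number = 2.

2


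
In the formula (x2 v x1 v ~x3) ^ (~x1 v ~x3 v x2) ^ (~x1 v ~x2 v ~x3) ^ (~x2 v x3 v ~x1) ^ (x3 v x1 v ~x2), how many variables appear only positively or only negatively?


A pure literal appears in only one polarity across all clauses.
No pure literals found.
Count = 0.

0


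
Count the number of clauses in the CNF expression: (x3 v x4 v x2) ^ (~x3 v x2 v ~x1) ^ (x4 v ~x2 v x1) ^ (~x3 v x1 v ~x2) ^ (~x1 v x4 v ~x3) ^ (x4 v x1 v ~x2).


Each group enclosed in parentheses joined by ^ is one clause.
Counting the conjuncts: 6 clauses.

6


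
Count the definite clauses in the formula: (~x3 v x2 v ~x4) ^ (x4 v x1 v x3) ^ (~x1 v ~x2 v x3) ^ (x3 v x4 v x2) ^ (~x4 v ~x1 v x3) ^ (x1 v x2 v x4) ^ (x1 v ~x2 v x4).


A definite clause has exactly one positive literal.
Clause 1: 1 positive -> definite
Clause 2: 3 positive -> not definite
Clause 3: 1 positive -> definite
Clause 4: 3 positive -> not definite
Clause 5: 1 positive -> definite
Clause 6: 3 positive -> not definite
Clause 7: 2 positive -> not definite
Definite clause count = 3.

3


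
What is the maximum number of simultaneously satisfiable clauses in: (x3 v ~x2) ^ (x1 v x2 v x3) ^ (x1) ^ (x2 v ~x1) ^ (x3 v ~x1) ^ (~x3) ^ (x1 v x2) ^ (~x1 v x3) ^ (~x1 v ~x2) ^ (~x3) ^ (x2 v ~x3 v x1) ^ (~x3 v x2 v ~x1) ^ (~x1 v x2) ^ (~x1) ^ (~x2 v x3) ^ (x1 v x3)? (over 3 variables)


Enumerate all 8 truth assignments.
For each, count how many of the 16 clauses are satisfied.
The formula is not fully satisfiable, so the maximum is below 16.
Maximum simultaneously satisfiable clauses = 13.

13


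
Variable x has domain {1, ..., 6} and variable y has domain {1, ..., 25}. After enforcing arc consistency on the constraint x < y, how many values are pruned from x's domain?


For the constraint x < y, x needs a supporting value in y's domain.
x can be at most 24 (one less than y's maximum).
Valid x values from domain: 6 out of 6.
Pruned = 6 - 6 = 0.

0


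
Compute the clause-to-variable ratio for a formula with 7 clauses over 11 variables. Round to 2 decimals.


Clause-to-variable ratio = clauses / variables.
7 / 11 = 0.64.

0.64


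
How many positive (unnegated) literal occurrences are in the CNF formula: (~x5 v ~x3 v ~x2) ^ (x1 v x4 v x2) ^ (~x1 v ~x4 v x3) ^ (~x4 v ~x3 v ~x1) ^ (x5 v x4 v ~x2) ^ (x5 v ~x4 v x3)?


Scan each clause for unnegated literals.
Clause 1: 0 positive; Clause 2: 3 positive; Clause 3: 1 positive; Clause 4: 0 positive; Clause 5: 2 positive; Clause 6: 2 positive.
Total positive literal occurrences = 8.

8


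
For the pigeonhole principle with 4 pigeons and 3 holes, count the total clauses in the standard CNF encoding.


The PHP encoding has two parts:
1) At-least-one-hole clauses: 4 (one per pigeon, each with 3 literals).
2) At-most-one-pigeon-per-hole clauses: 3 holes * C(4,2) = 3 * 6 = 18.
Total clauses = 4 + 18 = 22.

22


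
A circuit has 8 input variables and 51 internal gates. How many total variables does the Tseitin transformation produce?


The Tseitin transformation introduces one auxiliary variable per gate.
Total variables = inputs + gates = 8 + 51 = 59.

59


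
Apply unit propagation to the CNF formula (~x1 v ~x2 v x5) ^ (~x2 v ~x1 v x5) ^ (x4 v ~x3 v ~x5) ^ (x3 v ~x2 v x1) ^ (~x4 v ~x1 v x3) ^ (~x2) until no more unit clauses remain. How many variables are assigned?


Unit propagation repeatedly assigns the literal in any unit clause, then simplifies.
Assignments in order: x2 = F.
No further unit clauses remain.
Total variables assigned = 1.

1


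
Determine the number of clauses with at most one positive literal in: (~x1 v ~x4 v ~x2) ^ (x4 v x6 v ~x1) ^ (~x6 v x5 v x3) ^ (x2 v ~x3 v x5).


A Horn clause has at most one positive literal.
Clause 1: 0 positive lit(s) -> Horn
Clause 2: 2 positive lit(s) -> not Horn
Clause 3: 2 positive lit(s) -> not Horn
Clause 4: 2 positive lit(s) -> not Horn
Total Horn clauses = 1.

1


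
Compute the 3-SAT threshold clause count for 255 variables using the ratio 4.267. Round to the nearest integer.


The 3-SAT phase transition occurs at approximately 4.267 clauses per variable.
m = 4.267 * 255 = 1088.085.
Rounded to nearest integer: 1088.

1088


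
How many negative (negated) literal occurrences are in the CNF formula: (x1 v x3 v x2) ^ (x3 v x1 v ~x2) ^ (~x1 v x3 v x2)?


Scan each clause for negated literals.
Clause 1: 0 negative; Clause 2: 1 negative; Clause 3: 1 negative.
Total negative literal occurrences = 2.

2


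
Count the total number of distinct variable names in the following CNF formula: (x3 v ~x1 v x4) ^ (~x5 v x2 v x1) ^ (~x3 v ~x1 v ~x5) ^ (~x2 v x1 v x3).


Identify each distinct variable in the formula.
Variables found: x1, x2, x3, x4, x5.
Total distinct variables = 5.

5


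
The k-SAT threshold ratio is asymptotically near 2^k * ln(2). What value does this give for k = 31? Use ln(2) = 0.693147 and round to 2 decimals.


Using the asymptotic formula: threshold ~ 2^k * ln(2).
2^31 = 2147483648.
2147483648 * 0.693147 = 1488521848.16.

1488521848.16


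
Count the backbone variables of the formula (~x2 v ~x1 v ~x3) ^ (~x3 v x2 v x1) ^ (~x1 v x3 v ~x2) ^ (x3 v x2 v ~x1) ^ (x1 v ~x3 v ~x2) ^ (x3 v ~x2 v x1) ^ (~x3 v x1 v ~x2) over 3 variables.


Find all satisfying assignments: 2 model(s).
Check which variables have the same value in every model.
Fixed variables: x2=F.
Backbone size = 1.

1


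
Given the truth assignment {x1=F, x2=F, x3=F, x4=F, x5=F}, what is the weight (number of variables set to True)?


The weight is the number of variables assigned True.
True variables: none.
Weight = 0.

0


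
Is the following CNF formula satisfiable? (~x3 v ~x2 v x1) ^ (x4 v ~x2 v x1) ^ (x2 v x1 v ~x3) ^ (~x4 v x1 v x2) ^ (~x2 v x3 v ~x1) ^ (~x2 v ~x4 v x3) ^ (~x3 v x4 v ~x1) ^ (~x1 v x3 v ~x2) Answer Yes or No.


Check all 16 possible truth assignments.
Number of satisfying assignments found: 5.
The formula is satisfiable.

Yes


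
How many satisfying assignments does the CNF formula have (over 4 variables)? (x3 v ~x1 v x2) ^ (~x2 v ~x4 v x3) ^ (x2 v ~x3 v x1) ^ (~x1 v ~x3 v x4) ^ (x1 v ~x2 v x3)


Enumerate all 16 truth assignments over 4 variables.
Test each against every clause.
Satisfying assignments found: 7.

7


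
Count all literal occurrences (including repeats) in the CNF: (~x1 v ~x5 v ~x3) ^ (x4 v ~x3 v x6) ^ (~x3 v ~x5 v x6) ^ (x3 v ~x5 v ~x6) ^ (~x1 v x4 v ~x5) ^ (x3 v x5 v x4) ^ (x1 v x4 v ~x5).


Clause lengths: 3, 3, 3, 3, 3, 3, 3.
Sum = 3 + 3 + 3 + 3 + 3 + 3 + 3 = 21.

21


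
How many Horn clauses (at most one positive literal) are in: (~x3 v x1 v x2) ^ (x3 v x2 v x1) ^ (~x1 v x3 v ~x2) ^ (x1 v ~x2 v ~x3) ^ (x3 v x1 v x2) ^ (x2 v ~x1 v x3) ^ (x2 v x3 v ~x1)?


A Horn clause has at most one positive literal.
Clause 1: 2 positive lit(s) -> not Horn
Clause 2: 3 positive lit(s) -> not Horn
Clause 3: 1 positive lit(s) -> Horn
Clause 4: 1 positive lit(s) -> Horn
Clause 5: 3 positive lit(s) -> not Horn
Clause 6: 2 positive lit(s) -> not Horn
Clause 7: 2 positive lit(s) -> not Horn
Total Horn clauses = 2.

2


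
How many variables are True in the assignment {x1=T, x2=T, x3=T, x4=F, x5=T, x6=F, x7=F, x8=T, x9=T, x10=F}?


The weight is the number of variables assigned True.
True variables: x1, x2, x3, x5, x8, x9.
Weight = 6.

6


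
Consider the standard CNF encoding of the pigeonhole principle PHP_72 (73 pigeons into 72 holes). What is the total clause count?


The PHP encoding has two parts:
1) At-least-one-hole clauses: 73 (one per pigeon, each with 72 literals).
2) At-most-one-pigeon-per-hole clauses: 72 holes * C(73,2) = 72 * 2628 = 189216.
Total clauses = 73 + 189216 = 189289.

189289


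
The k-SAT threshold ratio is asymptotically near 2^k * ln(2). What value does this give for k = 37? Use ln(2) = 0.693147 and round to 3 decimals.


Using the asymptotic formula: threshold ~ 2^k * ln(2).
2^37 = 137438953472.
137438953472 * 0.693147 = 95265398282.256.

95265398282.256


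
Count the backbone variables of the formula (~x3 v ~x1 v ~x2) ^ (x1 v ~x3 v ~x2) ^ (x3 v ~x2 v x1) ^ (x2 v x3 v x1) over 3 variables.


Find all satisfying assignments: 4 model(s).
Check which variables have the same value in every model.
No variable is fixed across all models.
Backbone size = 0.

0


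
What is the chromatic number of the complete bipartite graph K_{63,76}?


K_{63,76} is bipartite by definition: the two parts are independent sets, with every edge crossing between them.
Color all vertices in one part with color 1 and all vertices in the other part with color 2.
Since the graph has at least one edge, one color does not suffice.
Chromatic number = 2.

2


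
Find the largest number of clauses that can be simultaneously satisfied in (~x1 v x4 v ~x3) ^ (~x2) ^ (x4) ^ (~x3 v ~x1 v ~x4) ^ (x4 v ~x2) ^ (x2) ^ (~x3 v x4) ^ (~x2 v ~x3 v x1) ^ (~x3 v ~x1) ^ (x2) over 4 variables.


Enumerate all 16 truth assignments.
For each, count how many of the 10 clauses are satisfied.
The formula is not fully satisfiable, so the maximum is below 10.
Maximum simultaneously satisfiable clauses = 9.

9


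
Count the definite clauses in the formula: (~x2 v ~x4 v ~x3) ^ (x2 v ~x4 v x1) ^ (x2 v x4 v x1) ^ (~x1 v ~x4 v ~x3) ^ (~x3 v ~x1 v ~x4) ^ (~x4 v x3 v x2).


A definite clause has exactly one positive literal.
Clause 1: 0 positive -> not definite
Clause 2: 2 positive -> not definite
Clause 3: 3 positive -> not definite
Clause 4: 0 positive -> not definite
Clause 5: 0 positive -> not definite
Clause 6: 2 positive -> not definite
Definite clause count = 0.

0


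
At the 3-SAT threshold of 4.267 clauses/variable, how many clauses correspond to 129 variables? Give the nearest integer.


The 3-SAT phase transition occurs at approximately 4.267 clauses per variable.
m = 4.267 * 129 = 550.443.
Rounded to nearest integer: 550.

550


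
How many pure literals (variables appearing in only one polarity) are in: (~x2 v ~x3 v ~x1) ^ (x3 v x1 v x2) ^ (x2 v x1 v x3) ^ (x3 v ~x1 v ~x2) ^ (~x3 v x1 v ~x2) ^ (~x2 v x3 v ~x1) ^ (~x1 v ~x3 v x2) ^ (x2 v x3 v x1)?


A pure literal appears in only one polarity across all clauses.
No pure literals found.
Count = 0.

0


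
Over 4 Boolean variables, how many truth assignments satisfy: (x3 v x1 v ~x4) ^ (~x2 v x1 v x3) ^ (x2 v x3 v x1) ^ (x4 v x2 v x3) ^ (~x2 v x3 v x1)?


Enumerate all 16 truth assignments over 4 variables.
Test each against every clause.
Satisfying assignments found: 11.

11


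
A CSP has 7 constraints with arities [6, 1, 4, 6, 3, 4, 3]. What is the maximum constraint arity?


The arities are: 6, 1, 4, 6, 3, 4, 3.
Scan for the maximum value.
Maximum arity = 6.

6


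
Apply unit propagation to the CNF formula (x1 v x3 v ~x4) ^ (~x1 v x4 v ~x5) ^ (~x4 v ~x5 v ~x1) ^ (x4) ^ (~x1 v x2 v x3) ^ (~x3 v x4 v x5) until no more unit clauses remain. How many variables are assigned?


Unit propagation repeatedly assigns the literal in any unit clause, then simplifies.
Assignments in order: x4 = T.
No further unit clauses remain.
Total variables assigned = 1.

1


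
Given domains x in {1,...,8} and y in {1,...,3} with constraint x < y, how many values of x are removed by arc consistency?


For the constraint x < y, x needs a supporting value in y's domain.
x can be at most 2 (one less than y's maximum).
Valid x values from domain: 2 out of 8.
Pruned = 8 - 2 = 6.

6


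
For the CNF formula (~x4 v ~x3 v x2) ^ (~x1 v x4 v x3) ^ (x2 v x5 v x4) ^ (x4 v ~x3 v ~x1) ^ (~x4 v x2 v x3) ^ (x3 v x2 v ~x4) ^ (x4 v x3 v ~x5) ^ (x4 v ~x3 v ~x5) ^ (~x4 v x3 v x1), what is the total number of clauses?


Each group enclosed in parentheses joined by ^ is one clause.
Counting the conjuncts: 9 clauses.

9


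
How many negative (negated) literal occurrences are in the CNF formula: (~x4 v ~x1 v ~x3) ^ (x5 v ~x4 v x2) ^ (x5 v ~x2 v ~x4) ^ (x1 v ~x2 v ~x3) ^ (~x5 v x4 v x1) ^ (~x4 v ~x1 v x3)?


Scan each clause for negated literals.
Clause 1: 3 negative; Clause 2: 1 negative; Clause 3: 2 negative; Clause 4: 2 negative; Clause 5: 1 negative; Clause 6: 2 negative.
Total negative literal occurrences = 11.

11


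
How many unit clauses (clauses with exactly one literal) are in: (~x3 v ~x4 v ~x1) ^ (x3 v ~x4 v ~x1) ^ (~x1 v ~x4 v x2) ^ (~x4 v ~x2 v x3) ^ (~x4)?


A unit clause contains exactly one literal.
Unit clauses found: (~x4).
Count = 1.

1


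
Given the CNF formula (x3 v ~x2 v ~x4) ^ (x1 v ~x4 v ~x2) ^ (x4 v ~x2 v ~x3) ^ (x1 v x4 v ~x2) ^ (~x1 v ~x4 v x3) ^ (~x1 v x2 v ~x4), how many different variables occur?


Identify each distinct variable in the formula.
Variables found: x1, x2, x3, x4.
Total distinct variables = 4.

4


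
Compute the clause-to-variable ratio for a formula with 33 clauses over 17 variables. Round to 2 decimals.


Clause-to-variable ratio = clauses / variables.
33 / 17 = 1.94.

1.94


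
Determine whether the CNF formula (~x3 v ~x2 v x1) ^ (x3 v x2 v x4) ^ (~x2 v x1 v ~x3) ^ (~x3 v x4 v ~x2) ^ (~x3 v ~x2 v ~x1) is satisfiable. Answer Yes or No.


Check all 16 possible truth assignments.
Number of satisfying assignments found: 10.
The formula is satisfiable.

Yes


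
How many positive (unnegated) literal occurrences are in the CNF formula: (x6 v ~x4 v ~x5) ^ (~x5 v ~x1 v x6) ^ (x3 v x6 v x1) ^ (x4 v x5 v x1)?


Scan each clause for unnegated literals.
Clause 1: 1 positive; Clause 2: 1 positive; Clause 3: 3 positive; Clause 4: 3 positive.
Total positive literal occurrences = 8.

8


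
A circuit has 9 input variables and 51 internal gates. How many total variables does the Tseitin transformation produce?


The Tseitin transformation introduces one auxiliary variable per gate.
Total variables = inputs + gates = 9 + 51 = 60.

60


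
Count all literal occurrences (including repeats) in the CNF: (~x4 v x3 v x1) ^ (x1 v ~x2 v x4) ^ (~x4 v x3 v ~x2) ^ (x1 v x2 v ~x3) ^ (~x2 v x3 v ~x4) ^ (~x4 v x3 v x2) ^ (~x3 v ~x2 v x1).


Clause lengths: 3, 3, 3, 3, 3, 3, 3.
Sum = 3 + 3 + 3 + 3 + 3 + 3 + 3 = 21.

21


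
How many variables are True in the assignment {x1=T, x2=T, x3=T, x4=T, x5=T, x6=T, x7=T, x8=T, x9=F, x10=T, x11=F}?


The weight is the number of variables assigned True.
True variables: x1, x2, x3, x4, x5, x6, x7, x8, x10.
Weight = 9.

9


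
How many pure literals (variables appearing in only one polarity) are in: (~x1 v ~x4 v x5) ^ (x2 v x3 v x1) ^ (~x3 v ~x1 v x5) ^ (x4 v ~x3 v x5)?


A pure literal appears in only one polarity across all clauses.
Pure literals: x2 (positive only), x5 (positive only).
Count = 2.

2


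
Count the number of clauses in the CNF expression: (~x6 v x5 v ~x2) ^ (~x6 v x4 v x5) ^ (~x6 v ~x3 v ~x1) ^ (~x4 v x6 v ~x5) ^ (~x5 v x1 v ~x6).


Each group enclosed in parentheses joined by ^ is one clause.
Counting the conjuncts: 5 clauses.

5


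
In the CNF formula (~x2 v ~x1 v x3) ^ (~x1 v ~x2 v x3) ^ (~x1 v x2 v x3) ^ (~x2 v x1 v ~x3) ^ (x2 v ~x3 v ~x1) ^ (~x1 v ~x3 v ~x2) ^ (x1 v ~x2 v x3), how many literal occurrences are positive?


Scan each clause for unnegated literals.
Clause 1: 1 positive; Clause 2: 1 positive; Clause 3: 2 positive; Clause 4: 1 positive; Clause 5: 1 positive; Clause 6: 0 positive; Clause 7: 2 positive.
Total positive literal occurrences = 8.

8


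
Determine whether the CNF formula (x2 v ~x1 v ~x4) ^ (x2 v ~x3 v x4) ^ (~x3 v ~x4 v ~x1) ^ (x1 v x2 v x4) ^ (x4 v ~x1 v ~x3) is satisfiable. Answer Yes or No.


Check all 16 possible truth assignments.
Number of satisfying assignments found: 9.
The formula is satisfiable.

Yes


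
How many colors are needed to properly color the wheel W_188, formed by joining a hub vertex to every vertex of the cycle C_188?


W_188 consists of the cycle C_188 together with a hub vertex adjacent to every cycle vertex.
The cycle C_188 needs 2 colors (even cycle -> 2).
The hub is adjacent to every cycle vertex, so it must receive a new color distinct from all of them.
Chromatic number = 2 + 1 = 3.

3


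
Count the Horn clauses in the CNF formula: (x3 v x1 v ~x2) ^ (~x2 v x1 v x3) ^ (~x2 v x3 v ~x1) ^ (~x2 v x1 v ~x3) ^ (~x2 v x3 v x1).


A Horn clause has at most one positive literal.
Clause 1: 2 positive lit(s) -> not Horn
Clause 2: 2 positive lit(s) -> not Horn
Clause 3: 1 positive lit(s) -> Horn
Clause 4: 1 positive lit(s) -> Horn
Clause 5: 2 positive lit(s) -> not Horn
Total Horn clauses = 2.

2


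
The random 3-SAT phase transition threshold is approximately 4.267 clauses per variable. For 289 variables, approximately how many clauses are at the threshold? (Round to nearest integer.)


The 3-SAT phase transition occurs at approximately 4.267 clauses per variable.
m = 4.267 * 289 = 1233.163.
Rounded to nearest integer: 1233.

1233


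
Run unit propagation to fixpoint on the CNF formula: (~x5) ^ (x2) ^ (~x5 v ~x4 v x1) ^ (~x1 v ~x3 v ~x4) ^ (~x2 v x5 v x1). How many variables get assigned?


Unit propagation repeatedly assigns the literal in any unit clause, then simplifies.
Assignments in order: x5 = F, x2 = T, x1 = T.
No further unit clauses remain.
Total variables assigned = 3.

3


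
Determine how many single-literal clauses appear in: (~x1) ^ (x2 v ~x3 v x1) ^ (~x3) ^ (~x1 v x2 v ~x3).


A unit clause contains exactly one literal.
Unit clauses found: (~x1), (~x3).
Count = 2.

2


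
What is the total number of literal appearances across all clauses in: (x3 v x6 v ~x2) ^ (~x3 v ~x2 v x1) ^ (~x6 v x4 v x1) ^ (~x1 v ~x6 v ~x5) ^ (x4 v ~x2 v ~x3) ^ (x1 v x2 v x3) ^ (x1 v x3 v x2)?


Clause lengths: 3, 3, 3, 3, 3, 3, 3.
Sum = 3 + 3 + 3 + 3 + 3 + 3 + 3 = 21.

21


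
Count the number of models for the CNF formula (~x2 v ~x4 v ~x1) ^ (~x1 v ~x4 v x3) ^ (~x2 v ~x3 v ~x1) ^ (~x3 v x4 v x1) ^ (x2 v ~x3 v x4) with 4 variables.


Enumerate all 16 truth assignments over 4 variables.
Test each against every clause.
Satisfying assignments found: 9.

9


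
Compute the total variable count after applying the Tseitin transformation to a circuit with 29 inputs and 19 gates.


The Tseitin transformation introduces one auxiliary variable per gate.
Total variables = inputs + gates = 29 + 19 = 48.

48


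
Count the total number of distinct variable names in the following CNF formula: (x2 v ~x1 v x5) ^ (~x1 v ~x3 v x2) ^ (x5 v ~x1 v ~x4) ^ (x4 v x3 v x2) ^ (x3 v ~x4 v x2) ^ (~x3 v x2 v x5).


Identify each distinct variable in the formula.
Variables found: x1, x2, x3, x4, x5.
Total distinct variables = 5.

5


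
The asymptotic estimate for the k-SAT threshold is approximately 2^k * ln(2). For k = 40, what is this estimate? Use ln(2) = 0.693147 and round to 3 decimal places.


Using the asymptotic formula: threshold ~ 2^k * ln(2).
2^40 = 1099511627776.
1099511627776 * 0.693147 = 762123186258.051.

762123186258.051


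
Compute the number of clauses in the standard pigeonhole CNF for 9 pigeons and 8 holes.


The PHP encoding has two parts:
1) At-least-one-hole clauses: 9 (one per pigeon, each with 8 literals).
2) At-most-one-pigeon-per-hole clauses: 8 holes * C(9,2) = 8 * 36 = 288.
Total clauses = 9 + 288 = 297.

297


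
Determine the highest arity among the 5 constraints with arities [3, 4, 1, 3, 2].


The arities are: 3, 4, 1, 3, 2.
Scan for the maximum value.
Maximum arity = 4.

4


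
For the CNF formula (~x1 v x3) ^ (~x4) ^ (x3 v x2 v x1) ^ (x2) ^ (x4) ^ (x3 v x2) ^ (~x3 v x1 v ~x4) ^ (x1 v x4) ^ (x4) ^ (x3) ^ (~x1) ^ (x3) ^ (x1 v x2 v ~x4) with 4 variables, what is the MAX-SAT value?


Enumerate all 16 truth assignments.
For each, count how many of the 13 clauses are satisfied.
The formula is not fully satisfiable, so the maximum is below 13.
Maximum simultaneously satisfiable clauses = 11.

11


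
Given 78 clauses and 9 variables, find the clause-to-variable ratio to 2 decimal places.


Clause-to-variable ratio = clauses / variables.
78 / 9 = 8.67.

8.67


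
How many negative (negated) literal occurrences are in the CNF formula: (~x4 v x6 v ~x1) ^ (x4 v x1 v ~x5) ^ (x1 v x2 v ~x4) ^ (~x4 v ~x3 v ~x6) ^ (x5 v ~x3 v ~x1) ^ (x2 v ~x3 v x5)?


Scan each clause for negated literals.
Clause 1: 2 negative; Clause 2: 1 negative; Clause 3: 1 negative; Clause 4: 3 negative; Clause 5: 2 negative; Clause 6: 1 negative.
Total negative literal occurrences = 10.

10


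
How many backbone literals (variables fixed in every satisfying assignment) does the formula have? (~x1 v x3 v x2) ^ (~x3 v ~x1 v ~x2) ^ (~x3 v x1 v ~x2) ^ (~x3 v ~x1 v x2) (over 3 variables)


Find all satisfying assignments: 4 model(s).
Check which variables have the same value in every model.
No variable is fixed across all models.
Backbone size = 0.

0


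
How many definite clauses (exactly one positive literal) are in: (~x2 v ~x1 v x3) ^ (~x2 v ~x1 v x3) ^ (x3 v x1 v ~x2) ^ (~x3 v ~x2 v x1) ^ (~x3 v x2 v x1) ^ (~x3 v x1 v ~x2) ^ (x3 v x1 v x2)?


A definite clause has exactly one positive literal.
Clause 1: 1 positive -> definite
Clause 2: 1 positive -> definite
Clause 3: 2 positive -> not definite
Clause 4: 1 positive -> definite
Clause 5: 2 positive -> not definite
Clause 6: 1 positive -> definite
Clause 7: 3 positive -> not definite
Definite clause count = 4.

4


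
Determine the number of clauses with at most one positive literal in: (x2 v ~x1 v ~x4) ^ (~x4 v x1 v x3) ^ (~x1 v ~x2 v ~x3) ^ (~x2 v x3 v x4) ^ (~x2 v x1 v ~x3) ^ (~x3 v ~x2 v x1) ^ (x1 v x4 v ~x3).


A Horn clause has at most one positive literal.
Clause 1: 1 positive lit(s) -> Horn
Clause 2: 2 positive lit(s) -> not Horn
Clause 3: 0 positive lit(s) -> Horn
Clause 4: 2 positive lit(s) -> not Horn
Clause 5: 1 positive lit(s) -> Horn
Clause 6: 1 positive lit(s) -> Horn
Clause 7: 2 positive lit(s) -> not Horn
Total Horn clauses = 4.

4


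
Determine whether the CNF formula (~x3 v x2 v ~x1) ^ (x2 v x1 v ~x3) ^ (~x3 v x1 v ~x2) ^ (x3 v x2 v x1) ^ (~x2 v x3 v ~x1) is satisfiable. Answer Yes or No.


Check all 8 possible truth assignments.
Number of satisfying assignments found: 3.
The formula is satisfiable.

Yes


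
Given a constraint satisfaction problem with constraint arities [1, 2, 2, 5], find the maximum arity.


The arities are: 1, 2, 2, 5.
Scan for the maximum value.
Maximum arity = 5.

5


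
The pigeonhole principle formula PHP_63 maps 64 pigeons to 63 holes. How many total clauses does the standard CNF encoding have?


The PHP encoding has two parts:
1) At-least-one-hole clauses: 64 (one per pigeon, each with 63 literals).
2) At-most-one-pigeon-per-hole clauses: 63 holes * C(64,2) = 63 * 2016 = 127008.
Total clauses = 64 + 127008 = 127072.

127072


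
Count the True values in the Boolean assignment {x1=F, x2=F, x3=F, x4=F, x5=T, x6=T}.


The weight is the number of variables assigned True.
True variables: x5, x6.
Weight = 2.

2


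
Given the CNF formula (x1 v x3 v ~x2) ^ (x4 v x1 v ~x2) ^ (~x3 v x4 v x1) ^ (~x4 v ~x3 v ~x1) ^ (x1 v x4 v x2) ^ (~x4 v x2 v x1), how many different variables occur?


Identify each distinct variable in the formula.
Variables found: x1, x2, x3, x4.
Total distinct variables = 4.

4


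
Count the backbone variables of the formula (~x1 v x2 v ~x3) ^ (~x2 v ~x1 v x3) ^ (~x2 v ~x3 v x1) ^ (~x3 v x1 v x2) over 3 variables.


Find all satisfying assignments: 4 model(s).
Check which variables have the same value in every model.
No variable is fixed across all models.
Backbone size = 0.

0


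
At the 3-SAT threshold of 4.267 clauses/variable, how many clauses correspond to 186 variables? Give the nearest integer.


The 3-SAT phase transition occurs at approximately 4.267 clauses per variable.
m = 4.267 * 186 = 793.662.
Rounded to nearest integer: 794.

794


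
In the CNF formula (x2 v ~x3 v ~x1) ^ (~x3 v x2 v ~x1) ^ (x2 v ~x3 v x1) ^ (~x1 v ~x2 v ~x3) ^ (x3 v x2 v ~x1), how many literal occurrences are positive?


Scan each clause for unnegated literals.
Clause 1: 1 positive; Clause 2: 1 positive; Clause 3: 2 positive; Clause 4: 0 positive; Clause 5: 2 positive.
Total positive literal occurrences = 6.

6


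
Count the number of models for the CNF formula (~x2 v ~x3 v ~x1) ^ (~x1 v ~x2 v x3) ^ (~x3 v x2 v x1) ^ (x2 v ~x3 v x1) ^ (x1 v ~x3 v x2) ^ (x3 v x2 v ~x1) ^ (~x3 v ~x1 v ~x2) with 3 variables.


Enumerate all 8 truth assignments over 3 variables.
Test each against every clause.
Satisfying assignments found: 4.

4


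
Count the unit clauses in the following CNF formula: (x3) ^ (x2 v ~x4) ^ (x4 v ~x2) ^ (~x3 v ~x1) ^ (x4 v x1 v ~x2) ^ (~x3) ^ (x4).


A unit clause contains exactly one literal.
Unit clauses found: (x3), (~x3), (x4).
Count = 3.

3


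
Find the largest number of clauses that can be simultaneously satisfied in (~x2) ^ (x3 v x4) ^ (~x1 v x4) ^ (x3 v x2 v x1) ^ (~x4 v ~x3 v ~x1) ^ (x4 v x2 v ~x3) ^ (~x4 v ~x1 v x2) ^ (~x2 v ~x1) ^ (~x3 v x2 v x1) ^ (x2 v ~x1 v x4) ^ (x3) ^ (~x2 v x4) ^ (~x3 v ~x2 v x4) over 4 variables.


Enumerate all 16 truth assignments.
For each, count how many of the 13 clauses are satisfied.
The formula is not fully satisfiable, so the maximum is below 13.
Maximum simultaneously satisfiable clauses = 12.

12


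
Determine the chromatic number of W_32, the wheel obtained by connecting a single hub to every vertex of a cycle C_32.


W_32 consists of the cycle C_32 together with a hub vertex adjacent to every cycle vertex.
The cycle C_32 needs 2 colors (even cycle -> 2).
The hub is adjacent to every cycle vertex, so it must receive a new color distinct from all of them.
Chromatic number = 2 + 1 = 3.

3


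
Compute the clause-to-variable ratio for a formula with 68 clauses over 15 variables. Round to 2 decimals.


Clause-to-variable ratio = clauses / variables.
68 / 15 = 4.53.

4.53


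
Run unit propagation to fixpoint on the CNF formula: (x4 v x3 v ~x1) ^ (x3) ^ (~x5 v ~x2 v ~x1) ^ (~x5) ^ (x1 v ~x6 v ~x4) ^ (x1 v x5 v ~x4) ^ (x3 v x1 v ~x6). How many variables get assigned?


Unit propagation repeatedly assigns the literal in any unit clause, then simplifies.
Assignments in order: x3 = T, x5 = F.
No further unit clauses remain.
Total variables assigned = 2.

2


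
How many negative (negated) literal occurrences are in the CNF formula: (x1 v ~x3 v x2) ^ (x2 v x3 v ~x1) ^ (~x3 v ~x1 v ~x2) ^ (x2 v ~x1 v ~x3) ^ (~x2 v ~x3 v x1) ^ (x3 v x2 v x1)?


Scan each clause for negated literals.
Clause 1: 1 negative; Clause 2: 1 negative; Clause 3: 3 negative; Clause 4: 2 negative; Clause 5: 2 negative; Clause 6: 0 negative.
Total negative literal occurrences = 9.

9


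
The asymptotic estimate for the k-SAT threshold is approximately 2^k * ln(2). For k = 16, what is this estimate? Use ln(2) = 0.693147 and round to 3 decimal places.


Using the asymptotic formula: threshold ~ 2^k * ln(2).
2^16 = 65536.
65536 * 0.693147 = 45426.082.

45426.082


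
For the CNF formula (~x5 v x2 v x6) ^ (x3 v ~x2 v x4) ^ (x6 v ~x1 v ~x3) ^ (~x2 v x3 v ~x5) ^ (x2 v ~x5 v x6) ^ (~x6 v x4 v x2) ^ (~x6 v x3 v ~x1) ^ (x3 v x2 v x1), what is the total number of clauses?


Each group enclosed in parentheses joined by ^ is one clause.
Counting the conjuncts: 8 clauses.

8


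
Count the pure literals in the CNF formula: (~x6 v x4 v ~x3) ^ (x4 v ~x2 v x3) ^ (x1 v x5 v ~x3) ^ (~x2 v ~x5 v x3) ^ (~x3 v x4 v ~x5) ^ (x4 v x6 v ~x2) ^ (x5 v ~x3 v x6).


A pure literal appears in only one polarity across all clauses.
Pure literals: x1 (positive only), x2 (negative only), x4 (positive only).
Count = 3.

3


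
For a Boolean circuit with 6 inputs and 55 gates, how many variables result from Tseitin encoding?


The Tseitin transformation introduces one auxiliary variable per gate.
Total variables = inputs + gates = 6 + 55 = 61.

61


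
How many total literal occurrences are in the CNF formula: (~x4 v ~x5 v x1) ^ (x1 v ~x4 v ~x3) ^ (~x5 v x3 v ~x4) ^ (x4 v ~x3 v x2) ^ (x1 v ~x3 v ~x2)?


Clause lengths: 3, 3, 3, 3, 3.
Sum = 3 + 3 + 3 + 3 + 3 = 15.

15


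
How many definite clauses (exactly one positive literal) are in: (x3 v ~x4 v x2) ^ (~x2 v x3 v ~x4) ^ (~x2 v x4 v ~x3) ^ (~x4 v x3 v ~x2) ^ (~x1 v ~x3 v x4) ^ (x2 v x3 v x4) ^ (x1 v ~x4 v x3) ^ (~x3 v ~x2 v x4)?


A definite clause has exactly one positive literal.
Clause 1: 2 positive -> not definite
Clause 2: 1 positive -> definite
Clause 3: 1 positive -> definite
Clause 4: 1 positive -> definite
Clause 5: 1 positive -> definite
Clause 6: 3 positive -> not definite
Clause 7: 2 positive -> not definite
Clause 8: 1 positive -> definite
Definite clause count = 5.

5


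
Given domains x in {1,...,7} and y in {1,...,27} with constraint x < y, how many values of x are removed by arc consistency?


For the constraint x < y, x needs a supporting value in y's domain.
x can be at most 26 (one less than y's maximum).
Valid x values from domain: 7 out of 7.
Pruned = 7 - 7 = 0.

0


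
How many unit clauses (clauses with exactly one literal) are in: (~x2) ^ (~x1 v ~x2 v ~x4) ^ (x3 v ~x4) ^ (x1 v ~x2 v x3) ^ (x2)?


A unit clause contains exactly one literal.
Unit clauses found: (~x2), (x2).
Count = 2.

2
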